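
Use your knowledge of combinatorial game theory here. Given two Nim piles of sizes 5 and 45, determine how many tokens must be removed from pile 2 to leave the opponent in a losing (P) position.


Piles: 5 and 45
Current XOR: 5 XOR 45 = 40 (non-zero, so this is an N-position).
To make the XOR zero, we need to find a move that balances the piles.
For pile 2 (size 45): target = 45 XOR 40 = 5
We reduce pile 2 from 45 to 5.
Tokens removed: 45 - 5 = 40
Verification: 5 XOR 5 = 0

40


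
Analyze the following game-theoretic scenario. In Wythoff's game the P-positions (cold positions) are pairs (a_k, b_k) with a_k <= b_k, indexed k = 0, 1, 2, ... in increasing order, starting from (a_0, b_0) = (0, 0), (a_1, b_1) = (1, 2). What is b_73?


By Wythoff's theorem, a_k = floor(k * phi) and b_k = floor(k * phi^2) = a_k + k, where phi = (1 + sqrt(5))/2 is the golden ratio.
phi = (1 + sqrt(5))/2 = 1.618034
phi^2 = phi + 1 = 2.618034
k = 73
k * phi^2 = 73 * 2.618034 = 191.116481
b_73 = floor(k * phi^2) = 191 (check: a_73 + k = 118 + 73 = 191)

191


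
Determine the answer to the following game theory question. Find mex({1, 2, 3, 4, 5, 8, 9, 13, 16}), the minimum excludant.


Set = {1, 2, 3, 4, 5, 8, 9, 13, 16}
0 is NOT in the set. This is the mex.
mex = 0

0


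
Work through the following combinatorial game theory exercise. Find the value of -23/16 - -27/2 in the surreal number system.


x = -23/16, y = -27/2
Converting to common denominator: 16
x = -23/16, y = -216/16
x - y = -23/16 - -27/2 = 193/16

193/16


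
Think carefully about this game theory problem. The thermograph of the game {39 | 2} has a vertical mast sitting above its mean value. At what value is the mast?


Game = {39 | 2}, a switch {a | b} with numbers a > b.
Its thermograph has left wall a - t and right wall b + t, which meet at t = (a - b)/2, where both equal (a + b)/2. So the mast (mean value) is at (a + b)/2.
Mean = (39 + (2))/2 = 41/2 = 41/2

41/2


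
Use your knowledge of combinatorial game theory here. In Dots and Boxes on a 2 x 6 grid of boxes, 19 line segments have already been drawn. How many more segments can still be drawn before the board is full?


Grid: 2 x 6 boxes, i.e. 3 rows and 7 columns of dots.
Horizontal edges: (rows + 1) * cols = 3 * 6 = 18
Vertical edges: rows * (cols + 1) = 2 * 7 = 14
Total edges: 18 + 14 = 32
Edges drawn: 19
Remaining: 32 - 19 = 13

13


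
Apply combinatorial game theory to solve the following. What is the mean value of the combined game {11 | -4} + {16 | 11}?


G1 = {11 | -4}, G2 = {16 | 11}
Each is a switch {a | b} with numbers a > b; its mean value is (a + b)/2, and mean value is additive over game sums: m(G1 + G2) = m(G1) + m(G2).
Mean of G1 = (11 + (-4))/2 = 7/2 = 7/2
Mean of G2 = (16 + (11))/2 = 27/2 = 27/2
Mean of G1 + G2 = 7/2 + 27/2 = 17

17


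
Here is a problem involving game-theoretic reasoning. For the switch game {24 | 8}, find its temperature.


The game is {24 | 8}, a switch {a | b} with numbers a > b.
Cooling {a | b} by t gives {a - t | b + t}, which stops being hot when a - t = b + t, i.e. at t = (a - b)/2. So the temperature of a switch is (a - b)/2.
Temperature = (Left option - Right option) / 2
= (24 - (8)) / 2
= 16 / 2
= 8

8


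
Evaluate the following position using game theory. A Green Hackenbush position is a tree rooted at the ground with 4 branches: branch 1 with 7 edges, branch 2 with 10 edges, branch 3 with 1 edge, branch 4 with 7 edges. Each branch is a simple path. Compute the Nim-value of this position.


The tree has 4 branches from the ground vertex.
In Green Hackenbush, the Nim-value of a simple path of length k is k.
Branch 1: length 7, Nim-value = 7
Branch 2: length 10, Nim-value = 10
Branch 3: length 1, Nim-value = 1
Branch 4: length 7, Nim-value = 7
Total Nim-value = XOR of all branch values:
0 XOR 7 = 7
7 XOR 10 = 13
13 XOR 1 = 12
12 XOR 7 = 11
Nim-value of the tree = 11

11


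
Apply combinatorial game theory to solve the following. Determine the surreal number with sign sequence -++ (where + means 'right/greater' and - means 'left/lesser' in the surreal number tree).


Sign expansion: -++
Rule: track bounds (lo, hi), initially (-inf, +inf). On '+', the current value becomes lo and we move to the simplest number in (value, hi): value + 1 if hi = +inf, otherwise the midpoint (value + hi)/2. On '-', the current value becomes hi and we move to value - 1 if lo = -inf, otherwise the midpoint (lo + value)/2.
Start at 0.
Step 1: sign = -, move left. Bounds: (-inf, 0). Value = -1
Step 2: sign = +, move right. Bounds: (-1, 0). Value = -1/2
Step 3: sign = +, move right. Bounds: (-1/2, 0). Value = -1/4
The surreal number with sign expansion -++ is -1/4.

-1/4


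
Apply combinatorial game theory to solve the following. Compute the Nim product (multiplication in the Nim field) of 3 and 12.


Nim multiplication is bilinear over XOR: (u XOR v) * w = (u*w) XOR (v*w).
So we split each operand into its bit components and XOR the pairwise Nim products.
3 = 1 + 2 (as XOR of powers of 2).
12 = 4 + 8 (as XOR of powers of 2).
Using the standard Nim-product table on single bits:
  2*2 = 3,   2*4 = 8,   2*8 = 12,
  4*4 = 6,   4*8 = 11,  8*8 = 13,
and  1*x = x (identity), k*l = l*k (commutative).
Pairwise Nim products:
  1 * 4 = 4
  1 * 8 = 8
  2 * 4 = 8
  2 * 8 = 12
XOR them: 4 XOR 8 XOR 8 XOR 12 = 8.
Result: 3 * 12 = 8 (in Nim).

8


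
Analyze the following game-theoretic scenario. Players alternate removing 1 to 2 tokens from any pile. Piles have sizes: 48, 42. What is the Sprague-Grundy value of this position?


Subtraction set: {1, 2}
For this subtraction set, G(n) = n mod 3 (period = max + 1 = 3).
Pile 1 (size 48): G(48) = 48 mod 3 = 0
Pile 2 (size 42): G(42) = 42 mod 3 = 0
Total Grundy value = XOR of all: 0 XOR 0 = 0

0


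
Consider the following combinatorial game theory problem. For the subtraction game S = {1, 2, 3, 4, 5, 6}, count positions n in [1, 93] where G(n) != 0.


Subtraction set S = {1, 2, 3, 4, 5, 6}, so G(n) = n mod 7.
G(n) = 0 when n is a multiple of 7.
Multiples of 7 in [1, 93]: 13
N-positions (nonzero Grundy) = 93 - 13 = 80

80


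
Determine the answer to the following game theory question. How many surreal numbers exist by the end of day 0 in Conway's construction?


Day 0: {|} = 0 is born. Count = 1.
Day n: the number of surreal numbers born by day n is 2^(n+1) - 1.
By day 0: 2^1 - 1 = 1
By day 0: 1 surreal numbers.

1


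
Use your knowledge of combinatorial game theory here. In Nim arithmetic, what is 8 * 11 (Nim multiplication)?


Nim multiplication is bilinear over XOR: (u XOR v) * w = (u*w) XOR (v*w).
So we split each operand into its bit components and XOR the pairwise Nim products.
8 = 8 (as XOR of powers of 2).
11 = 1 + 2 + 8 (as XOR of powers of 2).
Using the standard Nim-product table on single bits:
  2*2 = 3,   2*4 = 8,   2*8 = 12,
  4*4 = 6,   4*8 = 11,  8*8 = 13,
and  1*x = x (identity), k*l = l*k (commutative).
Pairwise Nim products:
  8 * 1 = 8
  8 * 2 = 12
  8 * 8 = 13
XOR them: 8 XOR 12 XOR 13 = 9.
Result: 8 * 11 = 9 (in Nim).

9


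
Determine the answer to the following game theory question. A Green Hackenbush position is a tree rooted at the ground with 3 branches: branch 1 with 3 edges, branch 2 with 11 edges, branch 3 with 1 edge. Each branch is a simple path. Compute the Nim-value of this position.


The tree has 3 branches from the ground vertex.
In Green Hackenbush, the Nim-value of a simple path of length k is k.
Branch 1: length 3, Nim-value = 3
Branch 2: length 11, Nim-value = 11
Branch 3: length 1, Nim-value = 1
Total Nim-value = XOR of all branch values:
0 XOR 3 = 3
3 XOR 11 = 8
8 XOR 1 = 9
Nim-value of the tree = 9

9


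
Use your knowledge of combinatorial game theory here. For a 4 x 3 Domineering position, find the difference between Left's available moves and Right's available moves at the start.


Board is 4 x 3 (rows x cols).
Left (vertical) placements: (rows-1) * cols = 3 * 3 = 9
Right (horizontal) placements: rows * (cols-1) = 4 * 2 = 8
Advantage = Left - Right = 9 - 8 = 1

1


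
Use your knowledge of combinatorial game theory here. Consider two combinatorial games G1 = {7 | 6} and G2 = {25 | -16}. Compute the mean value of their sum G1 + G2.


G1 = {7 | 6}, G2 = {25 | -16}
Each is a switch {a | b} with numbers a > b; its mean value is (a + b)/2, and mean value is additive over game sums: m(G1 + G2) = m(G1) + m(G2).
Mean of G1 = (7 + (6))/2 = 13/2 = 13/2
Mean of G2 = (25 + (-16))/2 = 9/2 = 9/2
Mean of G1 + G2 = 13/2 + 9/2 = 11

11


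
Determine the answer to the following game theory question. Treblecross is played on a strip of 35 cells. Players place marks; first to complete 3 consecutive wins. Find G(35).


Treblecross: place X on empty cells; 3-in-a-row wins.
Playing within two cells of an existing X lets the opponent win at once, so sensible play treats the cells i-2..i+2 around each X as dead. The player left with no safe cell loses, so this is a normal-play take-away game on strips of safe cells.
Placing X at cell i (0-indexed) of a strip of k safe cells leaves independent strips of sizes max(0, i-2) and max(0, k-i-3). Hence G(k) = mex{ G(max(0,i-2)) XOR G(max(0,k-i-3)) : 0 <= i < k }, with G(0) = 0.
G(1): splits (0,0):0^0=0 -> mex({0}) = 1
G(2): splits (0,0):0^0=0 -> mex({0}) = 1
G(3): splits (0,0):0^0=0 -> mex({0}) = 1
G(4): splits (0,1):0^1=1 (0,0):0^0=0 -> mex({0, 1}) = 2
G(5): splits (0,2):0^1=1 (0,1):0^1=1 (0,0):0^0=0 -> mex({0, 1}) = 2
G(6) = mex({1}) = 0
G(7) = mex({0, 1, 2}) = 3
G(8) = mex({0, 1, 2}) = 3
G(9) = mex({0, 2}) = 1
G(10) = mex({0, 2, 3}) = 1
G(11) = mex({0, 3}) = 1
G(12) = mex({1, 3}) = 0
G(13) = mex({0, 1, 2, 3}) = 4
G(14) = mex({0, 1, 2}) = 3
G(15) = mex({0, 1, 2}) = 3
G(16) = mex({0, 1, 2, 4}) = 3
G(17) = mex({0, 1, 3, 4}) = 2
G(18) = mex({0, 1, 3, 4}) = 2
G(19) = mex({0, 1, 3, 5}) = 2
G(20) = mex({0, 1, 2, 3, 5}) = 4
G(21) = mex({0, 1, 2, 3, 5}) = 4
G(22) = mex({1, 2, 6}) = 0
G(23) = mex({0, 1, 2, 3, 4, 6}) = 5
G(24) = mex({0, 1, 2, 3, 4}) = 5
G(25) = mex({0, 1, 3, 4, 7}) = 2
G(26) = mex({0, 1, 3, 4, 5, 7}) = 2
G(27) = mex({0, 1, 3, 5}) = 2
G(28) = mex({0, 1, 2, 5}) = 3
G(29) = mex({0, 1, 2, 4, 5, 6}) = 3
G(30) = mex({1, 2, 4, 6}) = 0
G(31) = mex({0, 1, 2, 3, 4, 6}) = 5
G(32) = mex({1, 2, 3, 4, 7}) = 0
G(33) = mex({0, 3, 7}) = 1
G(34) = mex({0, 2, 3, 5, 7}) = 1
G(35) = mex({0, 2, 3, 5, 6}) = 1
Therefore G(35) = 1.

1


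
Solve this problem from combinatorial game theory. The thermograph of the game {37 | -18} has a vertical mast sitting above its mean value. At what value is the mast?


Game = {37 | -18}, a switch {a | b} with numbers a > b.
Its thermograph has left wall a - t and right wall b + t, which meet at t = (a - b)/2, where both equal (a + b)/2. So the mast (mean value) is at (a + b)/2.
Mean = (37 + (-18))/2 = 19/2 = 19/2

19/2


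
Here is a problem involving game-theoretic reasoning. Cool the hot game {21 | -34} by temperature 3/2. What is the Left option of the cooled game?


Original game: {21 | -34} (a switch {a | b} with a > b).
Cooling by t (for t below the temperature (a - b)/2 = 55/2) taxes each move by t: {a | b} cooled by t is {a - t | b + t}.
Cooling amount: t = 3/2
Cooled Left option: 21 - 3/2 = 39/2
Cooled Right option: -34 + 3/2 = -65/2
Cooled game: {39/2 | -65/2}
Left option = 39/2

39/2


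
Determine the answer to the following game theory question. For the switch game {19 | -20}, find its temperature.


The game is {19 | -20}, a switch {a | b} with numbers a > b.
Cooling {a | b} by t gives {a - t | b + t}, which stops being hot when a - t = b + t, i.e. at t = (a - b)/2. So the temperature of a switch is (a - b)/2.
Temperature = (Left option - Right option) / 2
= (19 - (-20)) / 2
= 39 / 2
= 39/2

39/2


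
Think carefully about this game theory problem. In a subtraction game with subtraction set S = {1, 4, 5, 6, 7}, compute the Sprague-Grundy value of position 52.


The subtraction set is S = {1, 4, 5, 6, 7}.
G(k) = mex{ G(k - s) : s in S, s <= k }. We compute iteratively: G(0) = 0.
G(1) = mex({0}) = 1
G(2) = mex({1}) = 0
G(3) = mex({0}) = 1
G(4) = mex({0, 1}) = 2
G(5) = mex({0, 1, 2}) = 3
G(6) = mex({0, 1, 3}) = 2
G(7) = mex({0, 1, 2}) = 3
G(8) = mex({0, 1, 2, 3}) = 4
G(9) = mex({0, 1, 2, 3, 4}) = 5
G(10) = mex({1, 2, 3, 5}) = 0
G(11) = mex({0, 2, 3}) = 1
G(12) = mex({1, 2, 3, 4}) = 0
G(13) = mex({0, 2, 3, 4, 5}) = 1
G(14) = mex({0, 1, 3, 4, 5}) = 2
G(15) = mex({0, 1, 2, 4, 5}) = 3
G(16) = mex({0, 1, 3, 5}) = 2
Observe that G(10)..G(16) = 0, 1, 0, 1, 2, 3, 2 repeats G(0)..G(6) = 0, 1, 0, 1, 2, 3, 2.
For k >= max(S) = 7, G(k) is determined by the previous 7 values G(k-7)..G(k-1); a window of 7 consecutive values has recurred shifted by 10, so by induction G(k + 10) = G(k) for all k >= 0: the sequence is periodic from the start with period 10.
One period: G(0..9) = 0, 1, 0, 1, 2, 3, 2, 3, 4, 5.
52 mod 10 = 2, so G(52) = G(2) = 0.

0


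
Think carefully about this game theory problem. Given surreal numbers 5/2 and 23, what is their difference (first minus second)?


x = 5/2, y = 23
Converting to common denominator: 2
x = 5/2, y = 46/2
x - y = 5/2 - 23 = -41/2

-41/2


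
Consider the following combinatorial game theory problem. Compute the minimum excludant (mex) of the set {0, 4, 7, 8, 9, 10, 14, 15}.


Set = {0, 4, 7, 8, 9, 10, 14, 15}
0 is in the set.
1 is NOT in the set. This is the mex.
mex = 1

1


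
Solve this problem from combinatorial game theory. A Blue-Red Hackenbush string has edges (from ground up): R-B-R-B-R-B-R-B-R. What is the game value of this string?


Edges (from ground): R-B-R-B-R-B-R-B-R
By Berlekamp's sign-expansion rule, a Blue-Red Hackenbush stalk has the value of the surreal number whose sign sequence is the edge sequence with B -> + and R -> -.
Sign sequence: -+-+-+-+-
Trace the sign expansion in the surreal number tree, starting from 0:
Edge 1: R (sign -) -> bounds (-inf, 0), value = -1
Edge 2: B (sign +) -> bounds (-1, 0), value = -1/2
Edge 3: R (sign -) -> bounds (-1, -1/2), value = -3/4
Edge 4: B (sign +) -> bounds (-3/4, -1/2), value = -5/8
Edge 5: R (sign -) -> bounds (-3/4, -5/8), value = -11/16
Edge 6: B (sign +) -> bounds (-11/16, -5/8), value = -21/32
Edge 7: R (sign -) -> bounds (-11/16, -21/32), value = -43/64
Edge 8: B (sign +) -> bounds (-43/64, -21/32), value = -85/128
Edge 9: R (sign -) -> bounds (-43/64, -85/128), value = -171/256
Game value = -171/256

-171/256


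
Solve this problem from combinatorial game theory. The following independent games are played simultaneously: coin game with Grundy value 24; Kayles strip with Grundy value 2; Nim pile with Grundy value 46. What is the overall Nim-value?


By the Sprague-Grundy theorem, the Grundy value of a sum of games is the XOR of individual Grundy values.
coin game: Grundy value = 24. Running XOR: 0 XOR 24 = 24
Kayles strip: Grundy value = 2. Running XOR: 24 XOR 2 = 26
Nim pile: Grundy value = 46. Running XOR: 26 XOR 46 = 52
The combined Grundy value is 52.

52


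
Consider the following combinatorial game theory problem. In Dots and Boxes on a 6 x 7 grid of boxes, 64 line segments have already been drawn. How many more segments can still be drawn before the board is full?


Grid: 6 x 7 boxes, i.e. 7 rows and 8 columns of dots.
Horizontal edges: (rows + 1) * cols = 7 * 7 = 49
Vertical edges: rows * (cols + 1) = 6 * 8 = 48
Total edges: 49 + 48 = 97
Edges drawn: 64
Remaining: 97 - 64 = 33

33


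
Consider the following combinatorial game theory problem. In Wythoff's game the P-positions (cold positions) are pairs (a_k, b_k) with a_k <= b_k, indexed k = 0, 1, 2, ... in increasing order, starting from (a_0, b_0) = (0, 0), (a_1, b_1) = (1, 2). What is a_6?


By Wythoff's theorem, a_k = floor(k * phi) and b_k = floor(k * phi^2) = a_k + k, where phi = (1 + sqrt(5))/2 is the golden ratio.
phi = (1 + sqrt(5))/2 = 1.618034
k = 6
k * phi = 6 * 1.618034 = 9.708204
a_6 = floor(k * phi) = 9

9


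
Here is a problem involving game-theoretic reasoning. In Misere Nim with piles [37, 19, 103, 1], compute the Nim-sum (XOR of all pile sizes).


We need the XOR (exclusive or) of all pile sizes.
After XOR-ing pile 1 (size 37): 0 XOR 37 = 37
After XOR-ing pile 2 (size 19): 37 XOR 19 = 54
After XOR-ing pile 3 (size 103): 54 XOR 103 = 81
After XOR-ing pile 4 (size 1): 81 XOR 1 = 80
The Nim-value of this position is 80.

80


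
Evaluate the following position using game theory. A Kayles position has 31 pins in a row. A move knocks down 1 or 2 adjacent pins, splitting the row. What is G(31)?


Kayles: a move removes 1 or 2 adjacent pins from a contiguous row.
Removing pins from a row of k leaves two independent rows (a, b) with a + b = k - 1 (one pin) or a + b = k - 2 (two pins); an end removal gives a = 0.
By Sprague-Grundy, G(k) = mex{ G(a) XOR G(b) } over all these splits. G(0) = 0.
G(1): splits (0,0):0^0=0 -> mex({0}) = 1
G(2): splits (0,1):0^1=1 (0,0):0^0=0 -> mex({0, 1}) = 2
G(3): splits (0,2):0^2=2 (1,1):1^1=0 (0,1):0^1=1 -> mex({0, 1, 2}) = 3
G(4): splits (0,3):0^3=3 (1,2):1^2=3 (0,2):0^2=2 (1,1):1^1=0 -> mex({0, 2, 3}) = 1
G(5): splits (0,4):0^1=1 (1,3):1^3=2 (2,2):2^2=0 (0,3):0^3=3 (1,2):1^2=3 -> mex({0, 1, 2, 3}) = 4
G(6) = mex({0, 1, 2, 4}) = 3
G(7) = mex({0, 1, 3, 4, 5}) = 2
G(8) = mex({0, 2, 3, 5, 6}) = 1
G(9) = mex({0, 1, 2, 3, 6, 7}) = 4
G(10) = mex({0, 1, 3, 4, 5, 7}) = 2
G(11) = mex({0, 1, 2, 3, 4, 5}) = 6
G(12) = mex({0, 1, 2, 3, 5, 6, 7}) = 4
G(13) = mex({0, 2, 3, 4, 6, 7}) = 1
G(14) = mex({0, 1, 4, 5, 6, 7}) = 2
G(15) = mex({0, 1, 2, 3, 4, 5, 6}) = 7
G(16) = mex({0, 2, 3, 5, 6, 7}) = 1
G(17) = mex({0, 1, 2, 3, 5, 6, 7}) = 4
G(18) = mex({0, 1, 2, 4, 5, 6}) = 3
G(19) = mex({0, 1, 3, 4, 5, 7}) = 2
G(20) = mex({0, 2, 3, 4, 5, 6, 7}) = 1
G(21) = mex({0, 1, 2, 3, 5, 6, 7}) = 4
G(22) = mex({0, 1, 2, 3, 4, 5, 7}) = 6
G(23) = mex({0, 1, 2, 3, 4, 5, 6}) = 7
G(24) = mex({0, 1, 2, 3, 5, 6, 7}) = 4
G(25) = mex({0, 2, 3, 4, 6, 7}) = 1
G(26) = mex({0, 1, 3, 4, 5, 6, 7}) = 2
G(27) = mex({0, 1, 2, 3, 4, 5, 6, 7}) = 8
G(28) = mex({0, 1, 2, 3, 4, 6, 7, 8}) = 5
G(29) = mex({0, 1, 2, 3, 5, 6, 7, 8, 9}) = 4
G(30) = mex({0, 1, 2, 3, 4, 5, 6, 9, 10}) = 7
G(31) = mex({0, 1, 3, 4, 5, 7, 10, 11}) = 2
Therefore G(31) = 2.

2


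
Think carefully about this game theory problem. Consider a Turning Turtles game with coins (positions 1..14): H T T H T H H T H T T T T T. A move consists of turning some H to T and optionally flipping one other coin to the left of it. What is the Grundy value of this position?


Coins: H T T H T H H T H T T T T T
Key fact: a single head at position k behaves exactly like a Nim heap of size k (turning it to T and optionally flipping a coin at j < k corresponds to moving the heap from k to j, or to 0), and heads combine as a disjunctive sum (two heads at the same place would cancel, matching j XOR j = 0). So the Nim-value is the XOR of the 1-indexed positions of the heads.
Face-up positions (1-indexed): [1, 4, 6, 7, 9]
XOR 0 with 1: 0 XOR 1 = 1
XOR 1 with 4: 1 XOR 4 = 5
XOR 5 with 6: 5 XOR 6 = 3
XOR 3 with 7: 3 XOR 7 = 4
XOR 4 with 9: 4 XOR 9 = 13
Nim-value = 13

13


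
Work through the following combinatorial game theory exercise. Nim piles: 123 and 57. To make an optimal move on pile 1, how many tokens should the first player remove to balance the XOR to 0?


Piles: 123 and 57
Current XOR: 123 XOR 57 = 66 (non-zero, so this is an N-position).
To make the XOR zero, we need to find a move that balances the piles.
For pile 1 (size 123): target = 123 XOR 66 = 57
We reduce pile 1 from 123 to 57.
Tokens removed: 123 - 57 = 66
Verification: 57 XOR 57 = 0

66


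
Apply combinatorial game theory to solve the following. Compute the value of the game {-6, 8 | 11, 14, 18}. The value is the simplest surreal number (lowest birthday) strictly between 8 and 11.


Left options: {-6, 8}, max = 8
Right options: {11, 14, 18}, min = 11
All options are numbers and max(Left) < min(Right), so by the simplicity theorem the value is the simplest (earliest-born) number strictly between 8 and 11.
Integers 9 through 10 all lie strictly between 8 and 11.
Among integers, the simplest (lowest birthday = smallest |n|; 0 is born on day 0, +-n on day n) is 9.
No non-integer in the interval can be simpler: if x is a non-integer in the interval, then floor(x) or ceil(x) also lies in the interval (the interval contains an integer), and both are proper prefixes of x's sign expansion, i.e. born earlier. So the game value is 9.
Game value = 9

9


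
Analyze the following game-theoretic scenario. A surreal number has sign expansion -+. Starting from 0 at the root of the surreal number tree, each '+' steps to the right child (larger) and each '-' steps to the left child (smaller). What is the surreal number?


Sign expansion: -+
Rule: track bounds (lo, hi), initially (-inf, +inf). On '+', the current value becomes lo and we move to the simplest number in (value, hi): value + 1 if hi = +inf, otherwise the midpoint (value + hi)/2. On '-', the current value becomes hi and we move to value - 1 if lo = -inf, otherwise the midpoint (lo + value)/2.
Start at 0.
Step 1: sign = -, move left. Bounds: (-inf, 0). Value = -1
Step 2: sign = +, move right. Bounds: (-1, 0). Value = -1/2
The surreal number with sign expansion -+ is -1/2.

-1/2


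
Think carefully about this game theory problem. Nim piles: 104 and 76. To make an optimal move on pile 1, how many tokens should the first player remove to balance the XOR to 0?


Piles: 104 and 76
Current XOR: 104 XOR 76 = 36 (non-zero, so this is an N-position).
To make the XOR zero, we need to find a move that balances the piles.
For pile 1 (size 104): target = 104 XOR 36 = 76
We reduce pile 1 from 104 to 76.
Tokens removed: 104 - 76 = 28
Verification: 76 XOR 76 = 0

28


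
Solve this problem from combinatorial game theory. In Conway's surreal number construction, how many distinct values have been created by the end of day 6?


Day 0: {|} = 0 is born. Count = 1.
Day n: the number of surreal numbers born by day n is 2^(n+1) - 1.
By day 0: 2^1 - 1 = 1
By day 1: 2^2 - 1 = 3
By day 2: 2^3 - 1 = 7
By day 3: 2^4 - 1 = 15
By day 4: 2^5 - 1 = 31
By day 5: 2^6 - 1 = 63
By day 6: 2^7 - 1 = 127
By day 6: 127 surreal numbers.

127


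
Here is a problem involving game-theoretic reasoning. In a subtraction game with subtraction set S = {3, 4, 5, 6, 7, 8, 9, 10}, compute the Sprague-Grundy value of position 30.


The subtraction set is S = {3, 4, 5, 6, 7, 8, 9, 10}.
G(k) = mex{ G(k - s) : s in S, s <= k }. We compute iteratively: G(0) = 0.
G(1) = mex({}) = 0
G(2) = mex({}) = 0
G(3) = mex({0}) = 1
G(4) = mex({0}) = 1
G(5) = mex({0}) = 1
G(6) = mex({0, 1}) = 2
G(7) = mex({0, 1}) = 2
G(8) = mex({0, 1}) = 2
G(9) = mex({0, 1, 2}) = 3
G(10) = mex({0, 1, 2}) = 3
G(11) = mex({0, 1, 2}) = 3
G(12) = mex({0, 1, 2, 3}) = 4
G(13) = mex({1, 2, 3}) = 0
G(14) = mex({1, 2, 3}) = 0
G(15) = mex({1, 2, 3, 4}) = 0
G(16) = mex({0, 2, 3, 4}) = 1
G(17) = mex({0, 2, 3, 4}) = 1
G(18) = mex({0, 2, 3, 4}) = 1
G(19) = mex({0, 1, 3, 4}) = 2
G(20) = mex({0, 1, 3, 4}) = 2
G(21) = mex({0, 1, 3, 4}) = 2
G(22) = mex({0, 1, 2, 4}) = 3
Observe that G(13)..G(22) = 0, 0, 0, 1, 1, 1, 2, 2, 2, 3 repeats G(0)..G(9) = 0, 0, 0, 1, 1, 1, 2, 2, 2, 3.
For k >= max(S) = 10, G(k) is determined by the previous 10 values G(k-10)..G(k-1); a window of 10 consecutive values has recurred shifted by 13, so by induction G(k + 13) = G(k) for all k >= 0: the sequence is periodic from the start with period 13.
One period: G(0..12) = 0, 0, 0, 1, 1, 1, 2, 2, 2, 3, 3, 3, 4.
30 mod 13 = 4, so G(30) = G(4) = 1.

1


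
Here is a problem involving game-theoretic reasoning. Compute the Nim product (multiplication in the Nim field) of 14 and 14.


Nim multiplication is bilinear over XOR: (u XOR v) * w = (u*w) XOR (v*w).
So we split each operand into its bit components and XOR the pairwise Nim products.
14 = 2 + 4 + 8 (as XOR of powers of 2).
14 = 2 + 4 + 8 (as XOR of powers of 2).
Using the standard Nim-product table on single bits:
  2*2 = 3,   2*4 = 8,   2*8 = 12,
  4*4 = 6,   4*8 = 11,  8*8 = 13,
and  1*x = x (identity), k*l = l*k (commutative).
Pairwise Nim products:
  2 * 2 = 3
  2 * 4 = 8
  2 * 8 = 12
  4 * 2 = 8
  4 * 4 = 6
  4 * 8 = 11
  8 * 2 = 12
  8 * 4 = 11
  8 * 8 = 13
XOR them: 3 XOR 8 XOR 12 XOR 8 XOR 6 XOR 11 XOR 12 XOR 11 XOR 13 = 8.
Result: 14 * 14 = 8 (in Nim).

8


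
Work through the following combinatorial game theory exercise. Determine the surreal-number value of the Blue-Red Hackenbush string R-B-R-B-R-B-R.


Edges (from ground): R-B-R-B-R-B-R
By Berlekamp's sign-expansion rule, a Blue-Red Hackenbush stalk has the value of the surreal number whose sign sequence is the edge sequence with B -> + and R -> -.
Sign sequence: -+-+-+-
Trace the sign expansion in the surreal number tree, starting from 0:
Edge 1: R (sign -) -> bounds (-inf, 0), value = -1
Edge 2: B (sign +) -> bounds (-1, 0), value = -1/2
Edge 3: R (sign -) -> bounds (-1, -1/2), value = -3/4
Edge 4: B (sign +) -> bounds (-3/4, -1/2), value = -5/8
Edge 5: R (sign -) -> bounds (-3/4, -5/8), value = -11/16
Edge 6: B (sign +) -> bounds (-11/16, -5/8), value = -21/32
Edge 7: R (sign -) -> bounds (-11/16, -21/32), value = -43/64
Game value = -43/64

-43/64


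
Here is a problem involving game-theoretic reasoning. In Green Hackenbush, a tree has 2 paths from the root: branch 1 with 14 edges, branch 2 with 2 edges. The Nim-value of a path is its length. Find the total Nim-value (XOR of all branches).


The tree has 2 branches from the ground vertex.
In Green Hackenbush, the Nim-value of a simple path of length k is k.
Branch 1: length 14, Nim-value = 14
Branch 2: length 2, Nim-value = 2
Total Nim-value = XOR of all branch values:
0 XOR 14 = 14
14 XOR 2 = 12
Nim-value of the tree = 12

12


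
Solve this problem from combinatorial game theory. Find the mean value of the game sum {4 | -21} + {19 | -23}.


G1 = {4 | -21}, G2 = {19 | -23}
Each is a switch {a | b} with numbers a > b; its mean value is (a + b)/2, and mean value is additive over game sums: m(G1 + G2) = m(G1) + m(G2).
Mean of G1 = (4 + (-21))/2 = -17/2 = -17/2
Mean of G2 = (19 + (-23))/2 = -4/2 = -2
Mean of G1 + G2 = -17/2 + -2 = -21/2

-21/2


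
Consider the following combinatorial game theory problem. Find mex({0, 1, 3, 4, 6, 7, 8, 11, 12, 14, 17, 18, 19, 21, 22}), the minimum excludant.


Set = {0, 1, 3, 4, 6, 7, 8, 11, 12, 14, 17, 18, 19, 21, 22}
0 is in the set.
1 is in the set.
2 is NOT in the set. This is the mex.
mex = 2

2


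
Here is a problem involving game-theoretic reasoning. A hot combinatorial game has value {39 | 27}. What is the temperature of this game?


The game is {39 | 27}, a switch {a | b} with numbers a > b.
Cooling {a | b} by t gives {a - t | b + t}, which stops being hot when a - t = b + t, i.e. at t = (a - b)/2. So the temperature of a switch is (a - b)/2.
Temperature = (Left option - Right option) / 2
= (39 - (27)) / 2
= 12 / 2
= 6

6


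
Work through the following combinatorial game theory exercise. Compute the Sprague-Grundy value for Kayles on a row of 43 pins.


Kayles: a move removes 1 or 2 adjacent pins from a contiguous row.
Removing pins from a row of k leaves two independent rows (a, b) with a + b = k - 1 (one pin) or a + b = k - 2 (two pins); an end removal gives a = 0.
By Sprague-Grundy, G(k) = mex{ G(a) XOR G(b) } over all these splits. G(0) = 0.
G(1): splits (0,0):0^0=0 -> mex({0}) = 1
G(2): splits (0,1):0^1=1 (0,0):0^0=0 -> mex({0, 1}) = 2
G(3): splits (0,2):0^2=2 (1,1):1^1=0 (0,1):0^1=1 -> mex({0, 1, 2}) = 3
G(4): splits (0,3):0^3=3 (1,2):1^2=3 (0,2):0^2=2 (1,1):1^1=0 -> mex({0, 2, 3}) = 1
G(5): splits (0,4):0^1=1 (1,3):1^3=2 (2,2):2^2=0 (0,3):0^3=3 (1,2):1^2=3 -> mex({0, 1, 2, 3}) = 4
G(6) = mex({0, 1, 2, 4}) = 3
G(7) = mex({0, 1, 3, 4, 5}) = 2
G(8) = mex({0, 2, 3, 5, 6}) = 1
G(9) = mex({0, 1, 2, 3, 6, 7}) = 4
G(10) = mex({0, 1, 3, 4, 5, 7}) = 2
G(11) = mex({0, 1, 2, 3, 4, 5}) = 6
G(12) = mex({0, 1, 2, 3, 5, 6, 7}) = 4
G(13) = mex({0, 2, 3, 4, 6, 7}) = 1
G(14) = mex({0, 1, 4, 5, 6, 7}) = 2
G(15) = mex({0, 1, 2, 3, 4, 5, 6}) = 7
G(16) = mex({0, 2, 3, 5, 6, 7}) = 1
G(17) = mex({0, 1, 2, 3, 5, 6, 7}) = 4
G(18) = mex({0, 1, 2, 4, 5, 6}) = 3
G(19) = mex({0, 1, 3, 4, 5, 7}) = 2
G(20) = mex({0, 2, 3, 4, 5, 6, 7}) = 1
G(21) = mex({0, 1, 2, 3, 5, 6, 7}) = 4
G(22) = mex({0, 1, 2, 3, 4, 5, 7}) = 6
G(23) = mex({0, 1, 2, 3, 4, 5, 6}) = 7
G(24) = mex({0, 1, 2, 3, 5, 6, 7}) = 4
G(25) = mex({0, 2, 3, 4, 6, 7}) = 1
G(26) = mex({0, 1, 3, 4, 5, 6, 7}) = 2
G(27) = mex({0, 1, 2, 3, 4, 5, 6, 7}) = 8
G(28) = mex({0, 1, 2, 3, 4, 6, 7, 8}) = 5
G(29) = mex({0, 1, 2, 3, 5, 6, 7, 8, 9}) = 4
G(30) = mex({0, 1, 2, 3, 4, 5, 6, 9, 10}) = 7
G(31) = mex({0, 1, 3, 4, 5, 7, 10, 11}) = 2
G(32) = mex({0, 2, 3, 4, 5, 6, 7, 9, 11}) = 1
G(33) = mex({0, 1, 2, 3, 4, 5, 6, 7, 9, 12}) = 8
G(34) = mex({0, 1, 2, 3, 4, 5, 7, 8, 11, 12}) = 6
G(35) = mex({0, 1, 2, 3, 4, 5, 6, 8, 9, 10, 11}) = 7
G(36) = mex({0, 1, 2, 3, 5, 6, 7, 9, 10}) = 4
G(37) = mex({0, 2, 3, 4, 6, 7, 9, 10, 11, 12}) = 1
G(38) = mex({0, 1, 3, 4, 5, 6, 7, 9, 10, 11, 12}) = 2
G(39) = mex({0, 1, 2, 4, 5, 6, 7, 9, 10, 12, 14}) = 3
G(40) = mex({0, 2, 3, 4, 6, 7, 11, 12, 14}) = 1
G(41) = mex({0, 1, 2, 3, 5, 6, 7, 9, 10, 11, 12}) = 4
G(42) = mex({0, 1, 2, 3, 4, 5, 6, 9, 10}) = 7
G(43) = mex({0, 1, 3, 4, 5, 7, 9, 10, 12, 15}) = 2
Therefore G(43) = 2.

2


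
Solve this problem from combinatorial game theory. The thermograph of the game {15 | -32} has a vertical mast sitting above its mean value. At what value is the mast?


Game = {15 | -32}, a switch {a | b} with numbers a > b.
Its thermograph has left wall a - t and right wall b + t, which meet at t = (a - b)/2, where both equal (a + b)/2. So the mast (mean value) is at (a + b)/2.
Mean = (15 + (-32))/2 = -17/2 = -17/2

-17/2


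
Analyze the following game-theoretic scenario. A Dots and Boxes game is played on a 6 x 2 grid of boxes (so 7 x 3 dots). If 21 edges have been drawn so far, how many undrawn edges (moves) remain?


Grid: 6 x 2 boxes, i.e. 7 rows and 3 columns of dots.
Horizontal edges: (rows + 1) * cols = 7 * 2 = 14
Vertical edges: rows * (cols + 1) = 6 * 3 = 18
Total edges: 14 + 18 = 32
Edges drawn: 21
Remaining: 32 - 21 = 11

11


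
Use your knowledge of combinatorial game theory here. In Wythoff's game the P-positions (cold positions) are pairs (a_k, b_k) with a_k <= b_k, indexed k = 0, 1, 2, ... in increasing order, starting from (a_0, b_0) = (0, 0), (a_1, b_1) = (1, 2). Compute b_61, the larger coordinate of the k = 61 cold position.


By Wythoff's theorem, a_k = floor(k * phi) and b_k = floor(k * phi^2) = a_k + k, where phi = (1 + sqrt(5))/2 is the golden ratio.
phi = (1 + sqrt(5))/2 = 1.618034
phi^2 = phi + 1 = 2.618034
k = 61
k * phi^2 = 61 * 2.618034 = 159.700073
b_61 = floor(k * phi^2) = 159 (check: a_61 + k = 98 + 61 = 159)

159


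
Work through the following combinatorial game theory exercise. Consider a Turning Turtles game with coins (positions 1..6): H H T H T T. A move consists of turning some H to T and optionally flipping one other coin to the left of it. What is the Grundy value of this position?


Coins: H H T H T T
Key fact: a single head at position k behaves exactly like a Nim heap of size k (turning it to T and optionally flipping a coin at j < k corresponds to moving the heap from k to j, or to 0), and heads combine as a disjunctive sum (two heads at the same place would cancel, matching j XOR j = 0). So the Nim-value is the XOR of the 1-indexed positions of the heads.
Face-up positions (1-indexed): [1, 2, 4]
XOR 0 with 1: 0 XOR 1 = 1
XOR 1 with 2: 1 XOR 2 = 3
XOR 3 with 4: 3 XOR 4 = 7
Nim-value = 7

7


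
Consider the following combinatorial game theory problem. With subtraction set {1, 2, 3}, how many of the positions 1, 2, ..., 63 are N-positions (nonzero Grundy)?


Subtraction set S = {1, 2, 3}, so G(n) = n mod 4.
G(n) = 0 when n is a multiple of 4.
Multiples of 4 in [1, 63]: 15
N-positions (nonzero Grundy) = 63 - 15 = 48

48


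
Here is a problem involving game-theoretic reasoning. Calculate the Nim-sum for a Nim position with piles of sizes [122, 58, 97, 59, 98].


We need the XOR (exclusive or) of all pile sizes.
After XOR-ing pile 1 (size 122): 0 XOR 122 = 122
After XOR-ing pile 2 (size 58): 122 XOR 58 = 64
After XOR-ing pile 3 (size 97): 64 XOR 97 = 33
After XOR-ing pile 4 (size 59): 33 XOR 59 = 26
After XOR-ing pile 5 (size 98): 26 XOR 98 = 120
The Nim-value of this position is 120.

120


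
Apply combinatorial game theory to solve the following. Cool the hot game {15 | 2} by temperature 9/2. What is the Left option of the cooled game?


Original game: {15 | 2} (a switch {a | b} with a > b).
Cooling by t (for t below the temperature (a - b)/2 = 13/2) taxes each move by t: {a | b} cooled by t is {a - t | b + t}.
Cooling amount: t = 9/2
Cooled Left option: 15 - 9/2 = 21/2
Cooled Right option: 2 + 9/2 = 13/2
Cooled game: {21/2 | 13/2}
Left option = 21/2

21/2


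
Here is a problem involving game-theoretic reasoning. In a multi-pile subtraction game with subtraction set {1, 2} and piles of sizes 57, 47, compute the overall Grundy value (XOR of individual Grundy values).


Subtraction set: {1, 2}
For this subtraction set, G(n) = n mod 3 (period = max + 1 = 3).
Pile 1 (size 57): G(57) = 57 mod 3 = 0
Pile 2 (size 47): G(47) = 47 mod 3 = 2
Total Grundy value = XOR of all: 0 XOR 2 = 2

2


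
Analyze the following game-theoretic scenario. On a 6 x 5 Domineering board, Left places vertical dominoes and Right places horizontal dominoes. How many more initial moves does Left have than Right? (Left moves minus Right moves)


Board is 6 x 5 (rows x cols).
Left (vertical) placements: (rows-1) * cols = 5 * 5 = 25
Right (horizontal) placements: rows * (cols-1) = 6 * 4 = 24
Advantage = Left - Right = 25 - 24 = 1

1


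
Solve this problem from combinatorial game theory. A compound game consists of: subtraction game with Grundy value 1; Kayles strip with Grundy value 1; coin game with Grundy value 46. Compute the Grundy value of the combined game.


By the Sprague-Grundy theorem, the Grundy value of a sum of games is the XOR of individual Grundy values.
subtraction game: Grundy value = 1. Running XOR: 0 XOR 1 = 1
Kayles strip: Grundy value = 1. Running XOR: 1 XOR 1 = 0
coin game: Grundy value = 46. Running XOR: 0 XOR 46 = 46
The combined Grundy value is 46.

46


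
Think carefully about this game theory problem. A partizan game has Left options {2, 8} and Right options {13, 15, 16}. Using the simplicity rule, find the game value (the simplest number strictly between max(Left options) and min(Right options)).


Left options: {2, 8}, max = 8
Right options: {13, 15, 16}, min = 13
All options are numbers and max(Left) < min(Right), so by the simplicity theorem the value is the simplest (earliest-born) number strictly between 8 and 13.
Integers 9 through 12 all lie strictly between 8 and 13.
Among integers, the simplest (lowest birthday = smallest |n|; 0 is born on day 0, +-n on day n) is 9.
No non-integer in the interval can be simpler: if x is a non-integer in the interval, then floor(x) or ceil(x) also lies in the interval (the interval contains an integer), and both are proper prefixes of x's sign expansion, i.e. born earlier. So the game value is 9.
Game value = 9

9


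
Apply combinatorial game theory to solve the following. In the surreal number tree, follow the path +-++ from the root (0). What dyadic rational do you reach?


Sign expansion: +-++
Rule: track bounds (lo, hi), initially (-inf, +inf). On '+', the current value becomes lo and we move to the simplest number in (value, hi): value + 1 if hi = +inf, otherwise the midpoint (value + hi)/2. On '-', the current value becomes hi and we move to value - 1 if lo = -inf, otherwise the midpoint (lo + value)/2.
Start at 0.
Step 1: sign = +, move right. Bounds: (0, +inf). Value = 1
Step 2: sign = -, move left. Bounds: (0, 1). Value = 1/2
Step 3: sign = +, move right. Bounds: (1/2, 1). Value = 3/4
Step 4: sign = +, move right. Bounds: (3/4, 1). Value = 7/8
The surreal number with sign expansion +-++ is 7/8.

7/8


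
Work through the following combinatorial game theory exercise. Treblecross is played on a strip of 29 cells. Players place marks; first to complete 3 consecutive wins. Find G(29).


Treblecross: place X on empty cells; 3-in-a-row wins.
Playing within two cells of an existing X lets the opponent win at once, so sensible play treats the cells i-2..i+2 around each X as dead. The player left with no safe cell loses, so this is a normal-play take-away game on strips of safe cells.
Placing X at cell i (0-indexed) of a strip of k safe cells leaves independent strips of sizes max(0, i-2) and max(0, k-i-3). Hence G(k) = mex{ G(max(0,i-2)) XOR G(max(0,k-i-3)) : 0 <= i < k }, with G(0) = 0.
G(1): splits (0,0):0^0=0 -> mex({0}) = 1
G(2): splits (0,0):0^0=0 -> mex({0}) = 1
G(3): splits (0,0):0^0=0 -> mex({0}) = 1
G(4): splits (0,1):0^1=1 (0,0):0^0=0 -> mex({0, 1}) = 2
G(5): splits (0,2):0^1=1 (0,1):0^1=1 (0,0):0^0=0 -> mex({0, 1}) = 2
G(6) = mex({1}) = 0
G(7) = mex({0, 1, 2}) = 3
G(8) = mex({0, 1, 2}) = 3
G(9) = mex({0, 2}) = 1
G(10) = mex({0, 2, 3}) = 1
G(11) = mex({0, 3}) = 1
G(12) = mex({1, 3}) = 0
G(13) = mex({0, 1, 2, 3}) = 4
G(14) = mex({0, 1, 2}) = 3
G(15) = mex({0, 1, 2}) = 3
G(16) = mex({0, 1, 2, 4}) = 3
G(17) = mex({0, 1, 3, 4}) = 2
G(18) = mex({0, 1, 3, 4}) = 2
G(19) = mex({0, 1, 3, 5}) = 2
G(20) = mex({0, 1, 2, 3, 5}) = 4
G(21) = mex({0, 1, 2, 3, 5}) = 4
G(22) = mex({1, 2, 6}) = 0
G(23) = mex({0, 1, 2, 3, 4, 6}) = 5
G(24) = mex({0, 1, 2, 3, 4}) = 5
G(25) = mex({0, 1, 3, 4, 7}) = 2
G(26) = mex({0, 1, 3, 4, 5, 7}) = 2
G(27) = mex({0, 1, 3, 5}) = 2
G(28) = mex({0, 1, 2, 5}) = 3
G(29) = mex({0, 1, 2, 4, 5, 6}) = 3
Therefore G(29) = 3.

3


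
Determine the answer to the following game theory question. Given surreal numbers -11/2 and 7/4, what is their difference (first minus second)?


x = -11/2, y = 7/4
Converting to common denominator: 4
x = -22/4, y = 7/4
x - y = -11/2 - 7/4 = -29/4

-29/4


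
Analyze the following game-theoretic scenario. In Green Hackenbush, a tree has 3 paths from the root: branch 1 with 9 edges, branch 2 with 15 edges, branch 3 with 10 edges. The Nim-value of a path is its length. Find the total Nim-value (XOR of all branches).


The tree has 3 branches from the ground vertex.
In Green Hackenbush, the Nim-value of a simple path of length k is k.
Branch 1: length 9, Nim-value = 9
Branch 2: length 15, Nim-value = 15
Branch 3: length 10, Nim-value = 10
Total Nim-value = XOR of all branch values:
0 XOR 9 = 9
9 XOR 15 = 6
6 XOR 10 = 12
Nim-value of the tree = 12

12


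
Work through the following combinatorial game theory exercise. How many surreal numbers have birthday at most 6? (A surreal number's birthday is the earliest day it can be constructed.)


Day 0: {|} = 0 is born. Count = 1.
Day n: the number of surreal numbers born by day n is 2^(n+1) - 1.
By day 0: 2^1 - 1 = 1
By day 1: 2^2 - 1 = 3
By day 2: 2^3 - 1 = 7
By day 3: 2^4 - 1 = 15
By day 4: 2^5 - 1 = 31
By day 5: 2^6 - 1 = 63
By day 6: 2^7 - 1 = 127
By day 6: 127 surreal numbers.

127


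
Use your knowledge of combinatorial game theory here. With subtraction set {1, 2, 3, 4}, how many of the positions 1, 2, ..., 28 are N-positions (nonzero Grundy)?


Subtraction set S = {1, 2, 3, 4}, so G(n) = n mod 5.
G(n) = 0 when n is a multiple of 5.
Multiples of 5 in [1, 28]: 5
N-positions (nonzero Grundy) = 28 - 5 = 23

23


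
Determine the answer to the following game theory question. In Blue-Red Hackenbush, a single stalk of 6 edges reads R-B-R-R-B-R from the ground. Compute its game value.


Edges (from ground): R-B-R-R-B-R
By Berlekamp's sign-expansion rule, a Blue-Red Hackenbush stalk has the value of the surreal number whose sign sequence is the edge sequence with B -> + and R -> -.
Sign sequence: -+--+-
Trace the sign expansion in the surreal number tree, starting from 0:
Edge 1: R (sign -) -> bounds (-inf, 0), value = -1
Edge 2: B (sign +) -> bounds (-1, 0), value = -1/2
Edge 3: R (sign -) -> bounds (-1, -1/2), value = -3/4
Edge 4: R (sign -) -> bounds (-1, -3/4), value = -7/8
Edge 5: B (sign +) -> bounds (-7/8, -3/4), value = -13/16
Edge 6: R (sign -) -> bounds (-7/8, -13/16), value = -27/32
Game value = -27/32

-27/32


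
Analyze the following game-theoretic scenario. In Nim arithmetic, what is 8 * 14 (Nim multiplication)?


Nim multiplication is bilinear over XOR: (u XOR v) * w = (u*w) XOR (v*w).
So we split each operand into its bit components and XOR the pairwise Nim products.
8 = 8 (as XOR of powers of 2).
14 = 2 + 4 + 8 (as XOR of powers of 2).
Using the standard Nim-product table on single bits:
  2*2 = 3,   2*4 = 8,   2*8 = 12,
  4*4 = 6,   4*8 = 11,  8*8 = 13,
and  1*x = x (identity), k*l = l*k (commutative).
Pairwise Nim products:
  8 * 2 = 12
  8 * 4 = 11
  8 * 8 = 13
XOR them: 12 XOR 11 XOR 13 = 10.
Result: 8 * 14 = 10 (in Nim).

10
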